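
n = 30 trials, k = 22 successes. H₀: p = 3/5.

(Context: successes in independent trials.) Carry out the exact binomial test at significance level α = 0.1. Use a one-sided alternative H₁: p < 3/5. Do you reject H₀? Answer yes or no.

Exact binomial: n=30, k=22, p₀=3/5=0.6000
P(X≤22) from Σ C(n,i)·p₀^i·(1−p₀)^(n−i)
p-value (one-sided, H₁ less) = 0.95648
At α=0.1: p ≥ α → fail to reject H₀

reject H₀: no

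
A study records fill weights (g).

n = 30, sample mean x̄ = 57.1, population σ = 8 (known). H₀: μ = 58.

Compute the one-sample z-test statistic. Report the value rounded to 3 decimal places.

SE = σ/√n = 8/√30 = 1.4606
z = (x̄−μ₀)/SE = (57.1−58)/1.4606 = -0.6162

test statistic = -0.616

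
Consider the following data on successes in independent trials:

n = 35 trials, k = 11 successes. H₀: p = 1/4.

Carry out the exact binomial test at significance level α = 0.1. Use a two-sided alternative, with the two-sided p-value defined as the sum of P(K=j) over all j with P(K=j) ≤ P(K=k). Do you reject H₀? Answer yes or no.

Exact binomial: n=35, k=11, p₀=1/4=0.2500
P(X=j) = C(n,j)·p₀^j·(1−p₀)^(n−j); p = Σ P(X=j) over j with P(X=j) ≤ P(X=11)
p-value (two-sided) = 0.43390
At α=0.1: p ≥ α → fail to reject H₀

reject H₀: no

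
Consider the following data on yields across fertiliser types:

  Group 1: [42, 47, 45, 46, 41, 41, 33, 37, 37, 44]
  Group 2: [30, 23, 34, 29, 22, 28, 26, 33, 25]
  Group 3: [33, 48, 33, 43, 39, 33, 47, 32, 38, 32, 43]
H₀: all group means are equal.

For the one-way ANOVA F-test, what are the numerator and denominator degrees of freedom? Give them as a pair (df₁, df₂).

degrees of freedom = [2, 27]

k = 3 groups, N = 30 total
df = (k−1, N−k) = (3−1, 30−3) = (2, 27)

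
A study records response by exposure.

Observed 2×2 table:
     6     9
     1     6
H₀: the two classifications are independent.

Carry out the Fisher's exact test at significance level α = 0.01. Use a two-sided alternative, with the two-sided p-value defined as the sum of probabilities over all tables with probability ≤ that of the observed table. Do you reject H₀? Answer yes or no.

reject H₀: no

Margins: r₁=15, r₂=7, c₁=7, c₂=15, n=22
p_obs = C(15,6)·C(7,1)/C(22,7); sum pmf over tables with pmf ≤ p_obs
p-value (two-sided) = 0.35009
At α=0.01: p ≥ α → fail to reject H₀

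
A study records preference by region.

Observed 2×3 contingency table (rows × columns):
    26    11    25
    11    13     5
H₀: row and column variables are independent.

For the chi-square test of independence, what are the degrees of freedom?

degrees of freedom = 2

df = (r−1)(c−1) = (2−1)·(3−1) = 2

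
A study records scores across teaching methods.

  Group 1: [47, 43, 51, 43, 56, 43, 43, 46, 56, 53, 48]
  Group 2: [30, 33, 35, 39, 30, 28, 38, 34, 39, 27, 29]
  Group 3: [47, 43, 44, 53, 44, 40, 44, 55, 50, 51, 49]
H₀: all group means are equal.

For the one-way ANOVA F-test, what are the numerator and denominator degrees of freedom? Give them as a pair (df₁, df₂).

k = 3 groups, N = 33 total
df = (k−1, N−k) = (3−1, 33−3) = (2, 30)

degrees of freedom = [2, 30]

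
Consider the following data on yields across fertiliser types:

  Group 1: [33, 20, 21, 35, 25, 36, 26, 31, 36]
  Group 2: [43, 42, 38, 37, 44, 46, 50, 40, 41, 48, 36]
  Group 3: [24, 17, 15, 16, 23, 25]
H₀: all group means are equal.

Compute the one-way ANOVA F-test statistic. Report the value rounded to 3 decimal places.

test statistic = 38.308

Group means [29.22, 42.27, 20.00], grand mean 32.615
SSB = Σnᵢ(x̄ᵢ−x̄)² = 2084.416; SSW = ΣΣ(x−x̄ᵢ)² = 625.737
MSB = 2084.416/2 = 1042.2082; MSW = 625.737/23 = 27.2060
F = MSB/MSW = 38.3081
df = (2, 23)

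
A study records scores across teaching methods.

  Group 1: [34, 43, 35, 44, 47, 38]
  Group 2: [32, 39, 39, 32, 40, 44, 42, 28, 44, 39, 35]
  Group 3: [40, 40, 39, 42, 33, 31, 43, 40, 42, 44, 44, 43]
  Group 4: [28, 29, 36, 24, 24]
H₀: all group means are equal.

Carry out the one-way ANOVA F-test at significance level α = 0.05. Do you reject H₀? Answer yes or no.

Group means [40.17, 37.64, 40.08, 28.20], grand mean 37.559
SSB = Σnᵢ(x̄ᵢ−x̄)² = 555.287; SSW = ΣΣ(x−x̄ᵢ)² = 699.095
MSB = 555.287/3 = 185.0956; MSW = 699.095/30 = 23.3032
F = MSB/MSW = 7.9429
df = (3, 30)
p-value (upper-tail) = 0.00048
At α=0.05: p < α → reject H₀

reject H₀: yes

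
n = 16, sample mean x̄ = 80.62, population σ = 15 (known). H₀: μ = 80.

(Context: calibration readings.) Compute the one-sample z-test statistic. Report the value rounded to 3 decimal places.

test statistic = 0.165

SE = σ/√n = 15/√16 = 3.7500
z = (x̄−μ₀)/SE = (80.62−80)/3.7500 = 0.1653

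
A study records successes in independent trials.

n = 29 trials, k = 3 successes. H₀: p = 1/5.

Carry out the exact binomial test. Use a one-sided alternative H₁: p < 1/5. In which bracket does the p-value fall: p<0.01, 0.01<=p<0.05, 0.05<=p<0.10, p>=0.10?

p-value bracket: p>=0.10

Exact binomial: n=29, k=3, p₀=1/5=0.2000
P(X≤3) from Σ C(n,i)·p₀^i·(1−p₀)^(n−i)
p-value (one-sided, H₁ less) = 0.14038
→ bracket: p>=0.10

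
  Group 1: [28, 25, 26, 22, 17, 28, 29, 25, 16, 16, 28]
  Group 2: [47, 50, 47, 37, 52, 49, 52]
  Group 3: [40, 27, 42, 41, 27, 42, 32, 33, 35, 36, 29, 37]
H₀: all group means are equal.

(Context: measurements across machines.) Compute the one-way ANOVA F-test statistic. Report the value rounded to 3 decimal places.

Group means [23.64, 47.71, 35.08], grand mean 33.833
SSB = Σnᵢ(x̄ᵢ−x̄)² = 2511.276; SSW = ΣΣ(x−x̄ᵢ)² = 758.891
MSB = 2511.276/2 = 1255.6380; MSW = 758.891/27 = 28.1071
F = MSB/MSW = 44.6734
df = (2, 27)

test statistic = 44.673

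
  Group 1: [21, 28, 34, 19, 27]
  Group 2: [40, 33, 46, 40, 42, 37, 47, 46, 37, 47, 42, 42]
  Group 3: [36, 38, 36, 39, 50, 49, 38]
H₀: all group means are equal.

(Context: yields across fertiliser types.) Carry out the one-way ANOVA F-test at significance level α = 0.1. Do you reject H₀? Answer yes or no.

Group means [25.80, 41.58, 40.86], grand mean 38.083
SSB = Σnᵢ(x̄ᵢ−x̄)² = 955.260; SSW = ΣΣ(x−x̄ᵢ)² = 578.574
MSB = 955.260/2 = 477.6298; MSW = 578.574/21 = 27.5511
F = MSB/MSW = 17.3361
df = (2, 21)
p-value (upper-tail) = 0.00004
At α=0.1: p < α → reject H₀

reject H₀: yes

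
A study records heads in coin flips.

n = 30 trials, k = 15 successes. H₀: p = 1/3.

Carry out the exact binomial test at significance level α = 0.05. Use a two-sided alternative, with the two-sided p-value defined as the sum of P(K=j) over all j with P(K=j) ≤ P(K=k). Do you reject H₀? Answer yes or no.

reject H₀: no

Exact binomial: n=30, k=15, p₀=1/3=0.3333
P(X=j) = C(n,j)·p₀^j·(1−p₀)^(n−j); p = Σ P(X=j) over j with P(X=j) ≤ P(X=15)
p-value (two-sided) = 0.07894
At α=0.05: p ≥ α → fail to reject H₀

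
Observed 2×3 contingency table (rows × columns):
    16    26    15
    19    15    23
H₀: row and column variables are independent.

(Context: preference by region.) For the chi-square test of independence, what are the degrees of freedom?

df = (r−1)(c−1) = (2−1)·(3−1) = 2

degrees of freedom = 2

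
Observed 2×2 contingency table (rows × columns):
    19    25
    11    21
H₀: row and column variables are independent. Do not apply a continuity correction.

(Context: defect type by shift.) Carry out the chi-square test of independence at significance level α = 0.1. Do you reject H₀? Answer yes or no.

reject H₀: no

Row totals [44, 32], col totals [30, 46], n=76
χ² = (19−17.37)²/17.37 + (25−26.63)²/26.63 + (11−12.63)²/12.63 + (21−19.37)²/19.37 = 0.6014
df = 1
p-value (upper-tail) = 0.43804
At α=0.1: p ≥ α → fail to reject H₀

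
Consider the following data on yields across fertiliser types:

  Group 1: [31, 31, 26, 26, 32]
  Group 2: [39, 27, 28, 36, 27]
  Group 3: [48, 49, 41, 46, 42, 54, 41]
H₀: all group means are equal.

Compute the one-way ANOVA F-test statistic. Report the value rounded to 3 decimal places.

test statistic = 23.010

Group means [29.20, 31.40, 45.86], grand mean 36.706
SSB = Σnᵢ(x̄ᵢ−x̄)² = 1008.672; SSW = ΣΣ(x−x̄ᵢ)² = 306.857
MSB = 1008.672/2 = 504.3361; MSW = 306.857/14 = 21.9184
F = MSB/MSW = 23.0097
df = (2, 14)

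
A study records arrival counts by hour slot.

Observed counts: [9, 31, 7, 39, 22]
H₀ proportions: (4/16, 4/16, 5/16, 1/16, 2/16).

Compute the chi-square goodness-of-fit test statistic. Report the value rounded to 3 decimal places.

n = 108; E_i = n·p_i = [27.00, 27.00, 33.75, 6.75, 13.50]
χ² = (9−27.00)²/27.00 + (31−27.00)²/27.00 + (7−33.75)²/33.75 + (39−6.75)²/6.75 + (22−13.50)²/13.50 = 193.2296
df = 4

test statistic = 193.230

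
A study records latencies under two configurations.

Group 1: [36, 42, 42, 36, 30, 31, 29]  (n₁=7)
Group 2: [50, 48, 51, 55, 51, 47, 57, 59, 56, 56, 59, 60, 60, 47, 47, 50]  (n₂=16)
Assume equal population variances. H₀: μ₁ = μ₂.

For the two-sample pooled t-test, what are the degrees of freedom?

df = n₁ + n₂ − 2 = 7 + 16 − 2 = 21

degrees of freedom = 21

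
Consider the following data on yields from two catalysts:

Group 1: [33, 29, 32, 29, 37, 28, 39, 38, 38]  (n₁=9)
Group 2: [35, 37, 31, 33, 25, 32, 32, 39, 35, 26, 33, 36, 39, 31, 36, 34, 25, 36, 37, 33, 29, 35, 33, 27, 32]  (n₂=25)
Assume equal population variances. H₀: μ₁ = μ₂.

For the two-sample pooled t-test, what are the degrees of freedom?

df = n₁ + n₂ − 2 = 9 + 25 − 2 = 32

degrees of freedom = 32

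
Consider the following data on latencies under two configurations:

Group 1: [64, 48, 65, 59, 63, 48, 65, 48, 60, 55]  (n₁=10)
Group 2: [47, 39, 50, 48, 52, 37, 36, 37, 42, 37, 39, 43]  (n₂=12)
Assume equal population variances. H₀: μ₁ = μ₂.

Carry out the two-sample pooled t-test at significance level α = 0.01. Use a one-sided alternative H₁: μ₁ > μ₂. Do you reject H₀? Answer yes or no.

reject H₀: yes

x̄₁=57.500, s₁=7.230, n₁=10
x̄₂=42.250, s₂=5.675, n₂=12
s_p² = [9·7.230² + 11·5.675²]/20 = 41.2375
SE = √(s_p²·(1/10+1/12)) = 2.7496
t = (57.500−42.250)/2.7496 = 5.5463
df = 20
p-value (one-sided, H₁ greater) = 0.00001
At α=0.01: p < α → reject H₀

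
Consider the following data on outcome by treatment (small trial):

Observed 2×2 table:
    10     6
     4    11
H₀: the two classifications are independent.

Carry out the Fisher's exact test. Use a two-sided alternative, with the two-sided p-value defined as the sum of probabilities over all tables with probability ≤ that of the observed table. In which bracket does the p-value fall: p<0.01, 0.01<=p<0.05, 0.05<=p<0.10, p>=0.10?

p-value bracket: 0.05<=p<0.10

Margins: r₁=16, r₂=15, c₁=14, c₂=17, n=31
p_obs = C(16,10)·C(15,4)/C(31,14); sum pmf over tables with pmf ≤ p_obs
p-value (two-sided) = 0.07317
→ bracket: 0.05<=p<0.10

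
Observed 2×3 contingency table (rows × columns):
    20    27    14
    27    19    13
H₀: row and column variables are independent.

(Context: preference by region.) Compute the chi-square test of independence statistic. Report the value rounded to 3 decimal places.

Row totals [61, 59], col totals [47, 46, 27], n=120
χ² = (20−23.89)²/23.89 + (27−23.38)²/23.38 + (14−13.72)²/13.72 + (27−23.11)²/23.11 + (19−22.62)²/22.62 + (13−13.28)²/13.28 = 2.4382
df = 2

test statistic = 2.438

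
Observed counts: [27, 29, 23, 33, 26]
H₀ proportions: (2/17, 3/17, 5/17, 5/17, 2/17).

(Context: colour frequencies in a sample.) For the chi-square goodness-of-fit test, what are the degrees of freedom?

df = k − 1 = 5 − 1 = 4

degrees of freedom = 4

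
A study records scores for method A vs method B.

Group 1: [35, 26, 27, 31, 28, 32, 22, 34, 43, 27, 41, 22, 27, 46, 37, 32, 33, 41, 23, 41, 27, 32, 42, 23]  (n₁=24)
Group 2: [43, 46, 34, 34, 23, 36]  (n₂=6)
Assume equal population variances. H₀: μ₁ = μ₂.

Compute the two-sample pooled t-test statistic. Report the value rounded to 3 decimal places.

x̄₁=32.167, s₁=7.263, n₁=24
x̄₂=36.000, s₂=8.075, n₂=6
s_p² = [23·7.263² + 5·8.075²]/28 = 54.9762
SE = √(s_p²·(1/24+1/6)) = 3.3843
t = (32.167−36.000)/3.3843 = -1.1327
df = 28

test statistic = -1.133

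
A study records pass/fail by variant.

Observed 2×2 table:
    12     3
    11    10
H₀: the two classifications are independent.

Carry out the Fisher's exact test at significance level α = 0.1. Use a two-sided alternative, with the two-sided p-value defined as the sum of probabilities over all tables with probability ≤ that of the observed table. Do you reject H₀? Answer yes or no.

reject H₀: no

Margins: r₁=15, r₂=21, c₁=23, c₂=13, n=36
p_obs = C(15,12)·C(21,11)/C(36,23); sum pmf over tables with pmf ≤ p_obs
p-value (two-sided) = 0.15896
At α=0.1: p ≥ α → fail to reject H₀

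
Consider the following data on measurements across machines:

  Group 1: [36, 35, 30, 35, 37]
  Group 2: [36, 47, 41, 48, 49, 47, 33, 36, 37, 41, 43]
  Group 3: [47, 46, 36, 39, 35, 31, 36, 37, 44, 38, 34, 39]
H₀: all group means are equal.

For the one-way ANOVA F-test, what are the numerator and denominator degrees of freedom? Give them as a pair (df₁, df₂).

degrees of freedom = [2, 25]

k = 3 groups, N = 28 total
df = (k−1, N−k) = (3−1, 28−3) = (2, 25)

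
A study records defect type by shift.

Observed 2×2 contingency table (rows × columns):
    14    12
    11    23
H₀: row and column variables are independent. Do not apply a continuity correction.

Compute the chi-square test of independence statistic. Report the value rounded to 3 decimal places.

test statistic = 2.800

Row totals [26, 34], col totals [25, 35], n=60
χ² = (14−10.83)²/10.83 + (12−15.17)²/15.17 + (11−14.17)²/14.17 + (23−19.83)²/19.83 = 2.8003
df = 1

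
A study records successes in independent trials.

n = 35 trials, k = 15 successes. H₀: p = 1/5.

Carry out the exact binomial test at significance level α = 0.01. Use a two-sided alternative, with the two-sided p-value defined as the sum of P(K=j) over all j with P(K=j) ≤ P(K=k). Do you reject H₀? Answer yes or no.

reject H₀: yes

Exact binomial: n=35, k=15, p₀=1/5=0.2000
P(X=j) = C(n,j)·p₀^j·(1−p₀)^(n−j); p = Σ P(X=j) over j with P(X=j) ≤ P(X=15)
p-value (two-sided) = 0.00216
At α=0.01: p < α → reject H₀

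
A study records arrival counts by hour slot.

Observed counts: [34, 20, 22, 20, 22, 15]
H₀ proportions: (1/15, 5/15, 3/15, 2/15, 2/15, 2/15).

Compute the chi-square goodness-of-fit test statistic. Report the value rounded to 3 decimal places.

n = 133; E_i = n·p_i = [8.87, 44.33, 26.60, 17.73, 17.73, 17.73]
χ² = (34−8.87)²/8.87 + (20−44.33)²/44.33 + (22−26.60)²/26.60 + (20−17.73)²/17.73 + (22−17.73)²/17.73 + (15−17.73)²/17.73 = 87.1316
df = 5

test statistic = 87.132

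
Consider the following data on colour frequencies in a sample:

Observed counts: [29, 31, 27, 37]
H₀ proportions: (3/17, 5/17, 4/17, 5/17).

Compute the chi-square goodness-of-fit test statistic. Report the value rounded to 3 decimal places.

n = 124; E_i = n·p_i = [21.88, 36.47, 29.18, 36.47]
χ² = (29−21.88)²/21.88 + (31−36.47)²/36.47 + (27−29.18)²/29.18 + (37−36.47)²/36.47 = 3.3058
df = 3

test statistic = 3.306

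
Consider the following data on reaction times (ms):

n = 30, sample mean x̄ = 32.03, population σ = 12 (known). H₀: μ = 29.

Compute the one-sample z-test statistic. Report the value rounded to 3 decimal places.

SE = σ/√n = 12/√30 = 2.1909
z = (x̄−μ₀)/SE = (32.03−29)/2.1909 = 1.3830

test statistic = 1.383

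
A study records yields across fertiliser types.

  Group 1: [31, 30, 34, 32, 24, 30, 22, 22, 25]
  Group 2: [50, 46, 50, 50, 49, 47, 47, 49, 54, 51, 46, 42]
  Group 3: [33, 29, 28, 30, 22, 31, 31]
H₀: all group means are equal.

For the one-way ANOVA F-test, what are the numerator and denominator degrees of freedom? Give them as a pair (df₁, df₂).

degrees of freedom = [2, 25]

k = 3 groups, N = 28 total
df = (k−1, N−k) = (3−1, 28−3) = (2, 25)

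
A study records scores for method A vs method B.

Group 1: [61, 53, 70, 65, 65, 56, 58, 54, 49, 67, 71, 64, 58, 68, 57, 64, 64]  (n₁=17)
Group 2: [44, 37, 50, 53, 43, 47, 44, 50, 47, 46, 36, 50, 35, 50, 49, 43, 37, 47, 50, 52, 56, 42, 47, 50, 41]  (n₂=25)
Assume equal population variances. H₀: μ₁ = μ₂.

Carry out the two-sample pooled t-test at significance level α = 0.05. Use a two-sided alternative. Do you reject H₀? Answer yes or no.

x̄₁=61.412, s₁=6.315, n₁=17
x̄₂=45.840, s₂=5.565, n₂=25
s_p² = [16·6.315² + 24·5.565²]/40 = 34.5369
SE = √(s_p²·(1/17+1/25)) = 1.8474
t = (61.412−45.840)/1.8474 = 8.4288
df = 40
p-value (two-sided) = 0.00000
At α=0.05: p < α → reject H₀

reject H₀: yes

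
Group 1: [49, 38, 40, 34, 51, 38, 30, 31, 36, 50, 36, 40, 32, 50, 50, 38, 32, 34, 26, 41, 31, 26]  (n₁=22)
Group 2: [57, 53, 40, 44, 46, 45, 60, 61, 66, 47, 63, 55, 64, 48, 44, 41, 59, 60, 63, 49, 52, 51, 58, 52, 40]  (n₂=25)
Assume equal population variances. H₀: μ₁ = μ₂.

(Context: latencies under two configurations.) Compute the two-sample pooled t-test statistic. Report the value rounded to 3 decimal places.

test statistic = -6.362

x̄₁=37.864, s₁=7.870, n₁=22
x̄₂=52.720, s₂=8.091, n₂=25
s_p² = [21·7.870² + 24·8.091²]/45 = 63.8140
SE = √(s_p²·(1/22+1/25)) = 2.3352
t = (37.864−52.720)/2.3352 = -6.3619
df = 45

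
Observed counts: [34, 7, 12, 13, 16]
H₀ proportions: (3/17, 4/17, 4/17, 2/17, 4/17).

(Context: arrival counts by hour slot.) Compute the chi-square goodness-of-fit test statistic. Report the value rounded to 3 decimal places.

test statistic = 38.676

n = 82; E_i = n·p_i = [14.47, 19.29, 19.29, 9.65, 19.29]
χ² = (34−14.47)²/14.47 + (7−19.29)²/19.29 + (12−19.29)²/19.29 + (13−9.65)²/9.65 + (16−19.29)²/19.29 = 38.6758
df = 4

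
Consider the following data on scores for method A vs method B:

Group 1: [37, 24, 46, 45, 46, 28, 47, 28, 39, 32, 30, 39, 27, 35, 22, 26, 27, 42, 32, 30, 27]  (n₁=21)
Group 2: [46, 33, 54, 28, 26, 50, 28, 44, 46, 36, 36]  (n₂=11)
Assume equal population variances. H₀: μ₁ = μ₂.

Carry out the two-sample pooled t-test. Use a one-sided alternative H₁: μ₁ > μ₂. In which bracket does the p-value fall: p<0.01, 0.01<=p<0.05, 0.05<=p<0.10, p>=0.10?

x̄₁=33.762, s₁=7.962, n₁=21
x̄₂=38.818, s₂=9.662, n₂=11
s_p² = [20·7.962² + 10·9.662²]/30 = 73.3815
SE = √(s_p²·(1/21+1/11)) = 3.1883
t = (33.762−38.818)/3.1883 = -1.5859
df = 30
p-value (one-sided, H₁ greater) = 0.93837
→ bracket: p>=0.10

p-value bracket: p>=0.10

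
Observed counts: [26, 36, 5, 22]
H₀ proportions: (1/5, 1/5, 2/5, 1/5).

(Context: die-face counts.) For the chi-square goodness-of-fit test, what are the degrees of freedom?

degrees of freedom = 3

df = k − 1 = 4 − 1 = 3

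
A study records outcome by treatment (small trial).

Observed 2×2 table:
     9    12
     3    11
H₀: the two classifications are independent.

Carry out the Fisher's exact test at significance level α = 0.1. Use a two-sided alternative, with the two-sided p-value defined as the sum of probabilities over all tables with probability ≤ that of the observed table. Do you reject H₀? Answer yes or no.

Margins: r₁=21, r₂=14, c₁=12, c₂=23, n=35
p_obs = C(21,9)·C(14,3)/C(35,12); sum pmf over tables with pmf ≤ p_obs
p-value (two-sided) = 0.28164
At α=0.1: p ≥ α → fail to reject H₀

reject H₀: no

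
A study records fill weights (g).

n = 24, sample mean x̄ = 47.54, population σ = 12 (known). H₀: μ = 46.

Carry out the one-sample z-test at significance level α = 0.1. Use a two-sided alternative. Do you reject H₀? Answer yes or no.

SE = σ/√n = 12/√24 = 2.4495
z = (x̄−μ₀)/SE = (47.54−46)/2.4495 = 0.6287
p-value (two-sided) = 0.52954
At α=0.1: p ≥ α → fail to reject H₀

reject H₀: no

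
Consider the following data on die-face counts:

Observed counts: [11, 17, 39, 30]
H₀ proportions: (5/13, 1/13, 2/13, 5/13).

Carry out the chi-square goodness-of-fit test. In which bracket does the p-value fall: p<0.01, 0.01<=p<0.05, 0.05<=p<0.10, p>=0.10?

n = 97; E_i = n·p_i = [37.31, 7.46, 14.92, 37.31]
χ² = (11−37.31)²/37.31 + (17−7.46)²/7.46 + (39−14.92)²/14.92 + (30−37.31)²/37.31 = 71.0216
df = 3
p-value (upper-tail) = 0.00000
→ bracket: p<0.01

p-value bracket: p<0.01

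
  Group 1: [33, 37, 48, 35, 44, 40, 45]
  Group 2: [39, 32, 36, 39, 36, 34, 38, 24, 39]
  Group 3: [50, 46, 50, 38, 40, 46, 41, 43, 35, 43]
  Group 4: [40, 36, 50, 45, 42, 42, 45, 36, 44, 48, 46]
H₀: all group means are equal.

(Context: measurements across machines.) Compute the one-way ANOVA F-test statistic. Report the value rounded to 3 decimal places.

test statistic = 5.484

Group means [40.29, 35.22, 43.20, 43.09], grand mean 40.676
SSB = Σnᵢ(x̄ᵢ−x̄)² = 396.615; SSW = ΣΣ(x−x̄ᵢ)² = 795.493
MSB = 396.615/3 = 132.2050; MSW = 795.493/33 = 24.1059
F = MSB/MSW = 5.4844
df = (3, 33)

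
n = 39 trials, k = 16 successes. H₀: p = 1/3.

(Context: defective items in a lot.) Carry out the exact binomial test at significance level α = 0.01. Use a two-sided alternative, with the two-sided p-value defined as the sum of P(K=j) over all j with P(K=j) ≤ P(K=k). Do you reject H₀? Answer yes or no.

Exact binomial: n=39, k=16, p₀=1/3=0.3333
P(X=j) = C(n,j)·p₀^j·(1−p₀)^(n−j); p = Σ P(X=j) over j with P(X=j) ≤ P(X=16)
p-value (two-sided) = 0.31175
At α=0.01: p ≥ α → fail to reject H₀

reject H₀: no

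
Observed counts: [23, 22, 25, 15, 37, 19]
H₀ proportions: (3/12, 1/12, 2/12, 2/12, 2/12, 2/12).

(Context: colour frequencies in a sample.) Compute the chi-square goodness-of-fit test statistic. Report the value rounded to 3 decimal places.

test statistic = 24.986

n = 141; E_i = n·p_i = [35.25, 11.75, 23.50, 23.50, 23.50, 23.50]
χ² = (23−35.25)²/35.25 + (22−11.75)²/11.75 + (25−23.50)²/23.50 + (15−23.50)²/23.50 + (37−23.50)²/23.50 + (19−23.50)²/23.50 = 24.9858
df = 5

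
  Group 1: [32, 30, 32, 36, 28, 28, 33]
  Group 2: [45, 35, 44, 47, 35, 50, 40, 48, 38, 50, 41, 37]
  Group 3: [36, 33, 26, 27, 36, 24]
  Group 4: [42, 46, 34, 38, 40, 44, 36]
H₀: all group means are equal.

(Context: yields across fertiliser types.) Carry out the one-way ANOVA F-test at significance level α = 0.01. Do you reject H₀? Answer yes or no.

Group means [31.29, 42.50, 30.33, 40.00], grand mean 37.219
SSB = Σnᵢ(x̄ᵢ−x̄)² = 919.707; SSW = ΣΣ(x−x̄ᵢ)² = 645.762
MSB = 919.707/3 = 306.5689; MSW = 645.762/28 = 23.0629
F = MSB/MSW = 13.2927
df = (3, 28)
p-value (upper-tail) = 0.00001
At α=0.01: p < α → reject H₀

reject H₀: yes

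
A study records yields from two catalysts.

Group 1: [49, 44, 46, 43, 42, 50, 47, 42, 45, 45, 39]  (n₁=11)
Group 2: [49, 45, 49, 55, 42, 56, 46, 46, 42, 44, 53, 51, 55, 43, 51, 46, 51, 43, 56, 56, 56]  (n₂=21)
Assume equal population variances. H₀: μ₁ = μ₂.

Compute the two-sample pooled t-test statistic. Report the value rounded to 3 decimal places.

test statistic = -2.659

x̄₁=44.727, s₁=3.228, n₁=11
x̄₂=49.286, s₂=5.159, n₂=21
s_p² = [10·3.228² + 20·5.159²]/30 = 21.2156
SE = √(s_p²·(1/11+1/21)) = 1.7143
t = (44.727−49.286)/1.7143 = -2.6590
df = 30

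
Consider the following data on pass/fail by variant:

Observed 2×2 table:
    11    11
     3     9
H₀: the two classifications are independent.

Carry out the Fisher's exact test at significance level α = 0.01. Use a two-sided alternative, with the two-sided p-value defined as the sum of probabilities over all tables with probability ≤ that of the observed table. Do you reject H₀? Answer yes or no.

reject H₀: no

Margins: r₁=22, r₂=12, c₁=14, c₂=20, n=34
p_obs = C(22,11)·C(12,3)/C(34,14); sum pmf over tables with pmf ≤ p_obs
p-value (two-sided) = 0.27476
At α=0.01: p ≥ α → fail to reject H₀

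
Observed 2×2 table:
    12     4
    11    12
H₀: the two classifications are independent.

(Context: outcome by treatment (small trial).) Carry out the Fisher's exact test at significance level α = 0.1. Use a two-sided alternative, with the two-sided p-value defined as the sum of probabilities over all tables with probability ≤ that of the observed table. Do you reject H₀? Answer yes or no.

Margins: r₁=16, r₂=23, c₁=23, c₂=16, n=39
p_obs = C(16,12)·C(23,11)/C(39,23); sum pmf over tables with pmf ≤ p_obs
p-value (two-sided) = 0.11085
At α=0.1: p ≥ α → fail to reject H₀

reject H₀: no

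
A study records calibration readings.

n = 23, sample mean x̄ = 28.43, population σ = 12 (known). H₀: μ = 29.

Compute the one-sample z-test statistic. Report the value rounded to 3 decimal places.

test statistic = -0.228

SE = σ/√n = 12/√23 = 2.5022
z = (x̄−μ₀)/SE = (28.43−29)/2.5022 = -0.2278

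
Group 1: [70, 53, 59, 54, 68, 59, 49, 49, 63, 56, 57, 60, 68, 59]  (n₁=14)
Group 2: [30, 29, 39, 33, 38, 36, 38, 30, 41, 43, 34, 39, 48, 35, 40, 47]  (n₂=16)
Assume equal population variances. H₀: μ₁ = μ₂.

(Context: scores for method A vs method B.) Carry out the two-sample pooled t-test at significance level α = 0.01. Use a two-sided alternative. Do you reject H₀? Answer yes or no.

x̄₁=58.857, s₁=6.643, n₁=14
x̄₂=37.500, s₂=5.657, n₂=16
s_p² = [13·6.643² + 15·5.657²]/28 = 37.6327
SE = √(s_p²·(1/14+1/16)) = 2.2450
t = (58.857−37.500)/2.2450 = 9.5131
df = 28
p-value (two-sided) = 0.00000
At α=0.01: p < α → reject H₀

reject H₀: yes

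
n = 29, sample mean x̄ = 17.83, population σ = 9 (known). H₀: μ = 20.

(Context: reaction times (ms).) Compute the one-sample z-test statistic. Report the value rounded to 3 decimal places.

SE = σ/√n = 9/√29 = 1.6713
z = (x̄−μ₀)/SE = (17.83−20)/1.6713 = -1.2984

test statistic = -1.298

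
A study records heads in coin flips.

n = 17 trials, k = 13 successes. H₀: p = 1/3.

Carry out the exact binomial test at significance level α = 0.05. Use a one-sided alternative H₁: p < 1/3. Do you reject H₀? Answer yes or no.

Exact binomial: n=17, k=13, p₀=1/3=0.3333
P(X≤13) from Σ C(n,i)·p₀^i·(1−p₀)^(n−i)
p-value (one-sided, H₁ less) = 0.99995
At α=0.05: p ≥ α → fail to reject H₀

reject H₀: no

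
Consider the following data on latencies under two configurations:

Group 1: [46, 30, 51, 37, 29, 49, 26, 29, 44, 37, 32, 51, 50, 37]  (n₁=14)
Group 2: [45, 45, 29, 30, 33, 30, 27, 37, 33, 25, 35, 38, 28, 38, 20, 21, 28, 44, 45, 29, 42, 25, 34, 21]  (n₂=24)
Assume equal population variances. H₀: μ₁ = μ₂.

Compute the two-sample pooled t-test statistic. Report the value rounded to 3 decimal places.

test statistic = 2.333

x̄₁=39.143, s₁=9.172, n₁=14
x̄₂=32.583, s₂=7.862, n₂=24
s_p² = [13·9.172² + 23·7.862²]/36 = 69.8763
SE = √(s_p²·(1/14+1/24)) = 2.8112
t = (39.143−32.583)/2.8112 = 2.3334
df = 36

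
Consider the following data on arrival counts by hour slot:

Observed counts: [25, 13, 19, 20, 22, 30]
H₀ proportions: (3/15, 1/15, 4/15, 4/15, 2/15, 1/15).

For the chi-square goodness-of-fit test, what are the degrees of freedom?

degrees of freedom = 5

df = k − 1 = 6 − 1 = 5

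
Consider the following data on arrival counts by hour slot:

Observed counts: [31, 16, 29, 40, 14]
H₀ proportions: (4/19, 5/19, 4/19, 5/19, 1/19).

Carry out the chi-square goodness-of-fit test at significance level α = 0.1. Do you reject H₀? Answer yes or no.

reject H₀: yes

n = 130; E_i = n·p_i = [27.37, 34.21, 27.37, 34.21, 6.84]
χ² = (31−27.37)²/27.37 + (16−34.21)²/34.21 + (29−27.37)²/27.37 + (40−34.21)²/34.21 + (14−6.84)²/6.84 = 18.7408
df = 4
p-value (upper-tail) = 0.00088
At α=0.1: p < α → reject H₀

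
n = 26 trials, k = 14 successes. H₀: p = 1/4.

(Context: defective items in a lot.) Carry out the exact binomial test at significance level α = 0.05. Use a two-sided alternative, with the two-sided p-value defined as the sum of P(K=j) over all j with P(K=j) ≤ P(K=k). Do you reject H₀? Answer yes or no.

reject H₀: yes

Exact binomial: n=26, k=14, p₀=1/4=0.2500
P(X=j) = C(n,j)·p₀^j·(1−p₀)^(n−j); p = Σ P(X=j) over j with P(X=j) ≤ P(X=14)
p-value (two-sided) = 0.00209
At α=0.05: p < α → reject H₀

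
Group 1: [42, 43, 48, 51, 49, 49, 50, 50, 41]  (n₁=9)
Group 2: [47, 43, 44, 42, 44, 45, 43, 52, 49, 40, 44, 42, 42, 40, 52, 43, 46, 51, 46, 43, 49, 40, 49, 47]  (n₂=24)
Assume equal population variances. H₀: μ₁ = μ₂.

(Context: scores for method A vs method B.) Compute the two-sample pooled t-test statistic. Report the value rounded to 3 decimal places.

x̄₁=47.000, s₁=3.873, n₁=9
x̄₂=45.125, s₂=3.687, n₂=24
s_p² = [8·3.873² + 23·3.687²]/31 = 13.9556
SE = √(s_p²·(1/9+1/24)) = 1.4602
t = (47.000−45.125)/1.4602 = 1.2841
df = 31

test statistic = 1.284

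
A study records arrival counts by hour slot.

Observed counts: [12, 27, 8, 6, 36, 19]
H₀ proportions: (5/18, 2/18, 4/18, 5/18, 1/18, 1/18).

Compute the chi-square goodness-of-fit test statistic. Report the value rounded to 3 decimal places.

test statistic = 237.583

n = 108; E_i = n·p_i = [30.00, 12.00, 24.00, 30.00, 6.00, 6.00]
χ² = (12−30.00)²/30.00 + (27−12.00)²/12.00 + (8−24.00)²/24.00 + (6−30.00)²/30.00 + (36−6.00)²/6.00 + (19−6.00)²/6.00 = 237.5833
df = 5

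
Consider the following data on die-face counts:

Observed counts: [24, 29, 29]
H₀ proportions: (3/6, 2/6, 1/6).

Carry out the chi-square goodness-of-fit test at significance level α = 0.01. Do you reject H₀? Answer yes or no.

n = 82; E_i = n·p_i = [41.00, 27.33, 13.67]
χ² = (24−41.00)²/41.00 + (29−27.33)²/27.33 + (29−13.67)²/13.67 = 24.3537
df = 2
p-value (upper-tail) = 0.00001
At α=0.01: p < α → reject H₀

reject H₀: yes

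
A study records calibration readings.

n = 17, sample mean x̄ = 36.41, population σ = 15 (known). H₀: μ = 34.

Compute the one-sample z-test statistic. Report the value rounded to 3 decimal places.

SE = σ/√n = 15/√17 = 3.6380
z = (x̄−μ₀)/SE = (36.41−34)/3.6380 = 0.6624

test statistic = 0.662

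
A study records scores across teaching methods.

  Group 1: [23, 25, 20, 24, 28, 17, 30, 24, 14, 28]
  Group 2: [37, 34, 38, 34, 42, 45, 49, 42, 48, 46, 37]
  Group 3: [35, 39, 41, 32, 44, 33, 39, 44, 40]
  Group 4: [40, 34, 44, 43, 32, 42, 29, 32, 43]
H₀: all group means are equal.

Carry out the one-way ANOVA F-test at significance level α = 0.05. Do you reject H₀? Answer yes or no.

Group means [23.30, 41.09, 38.56, 37.67], grand mean 35.154
SSB = Σnᵢ(x̄ᵢ−x̄)² = 1953.846; SSW = ΣΣ(x−x̄ᵢ)² = 953.231
MSB = 1953.846/3 = 651.2819; MSW = 953.231/35 = 27.2352
F = MSB/MSW = 23.9133
df = (3, 35)
p-value (upper-tail) = 0.00000
At α=0.05: p < α → reject H₀

reject H₀: yes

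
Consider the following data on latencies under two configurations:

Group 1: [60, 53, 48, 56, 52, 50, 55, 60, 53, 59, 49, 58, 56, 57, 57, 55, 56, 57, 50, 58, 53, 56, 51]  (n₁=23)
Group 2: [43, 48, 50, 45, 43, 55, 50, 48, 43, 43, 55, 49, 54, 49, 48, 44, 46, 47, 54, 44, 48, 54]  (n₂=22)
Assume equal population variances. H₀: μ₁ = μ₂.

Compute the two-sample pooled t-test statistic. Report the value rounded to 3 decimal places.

test statistic = 5.737

x̄₁=54.739, s₁=3.506, n₁=23
x̄₂=48.182, s₂=4.148, n₂=22
s_p² = [22·3.506² + 21·4.148²]/43 = 14.6909
SE = √(s_p²·(1/23+1/22)) = 1.1430
t = (54.739−48.182)/1.1430 = 5.7368
df = 43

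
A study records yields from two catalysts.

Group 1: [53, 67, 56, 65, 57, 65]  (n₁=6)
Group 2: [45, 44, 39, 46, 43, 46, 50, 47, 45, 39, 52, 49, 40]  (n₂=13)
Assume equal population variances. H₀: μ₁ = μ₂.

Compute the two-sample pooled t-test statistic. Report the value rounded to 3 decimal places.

test statistic = 6.736

x̄₁=60.500, s₁=5.857, n₁=6
x̄₂=45.000, s₂=4.062, n₂=13
s_p² = [5·5.857² + 12·4.062²]/17 = 21.7353
SE = √(s_p²·(1/6+1/13)) = 2.3010
t = (60.500−45.000)/2.3010 = 6.7363
df = 17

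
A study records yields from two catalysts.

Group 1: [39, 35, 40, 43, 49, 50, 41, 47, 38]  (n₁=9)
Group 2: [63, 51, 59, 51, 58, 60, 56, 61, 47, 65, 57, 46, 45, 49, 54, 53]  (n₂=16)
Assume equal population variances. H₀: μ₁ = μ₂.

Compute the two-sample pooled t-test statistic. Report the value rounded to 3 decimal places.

test statistic = -5.021

x̄₁=42.444, s₁=5.199, n₁=9
x̄₂=54.688, s₂=6.172, n₂=16
s_p² = [8·5.199² + 15·6.172²]/23 = 34.2461
SE = √(s_p²·(1/9+1/16)) = 2.4383
t = (42.444−54.688)/2.4383 = -5.0211
df = 23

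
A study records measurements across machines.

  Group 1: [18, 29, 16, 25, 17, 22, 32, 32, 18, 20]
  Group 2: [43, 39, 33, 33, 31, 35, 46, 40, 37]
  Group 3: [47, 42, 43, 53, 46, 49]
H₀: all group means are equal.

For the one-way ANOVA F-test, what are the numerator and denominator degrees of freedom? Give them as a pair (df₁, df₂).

degrees of freedom = [2, 22]

k = 3 groups, N = 25 total
df = (k−1, N−k) = (3−1, 25−3) = (2, 22)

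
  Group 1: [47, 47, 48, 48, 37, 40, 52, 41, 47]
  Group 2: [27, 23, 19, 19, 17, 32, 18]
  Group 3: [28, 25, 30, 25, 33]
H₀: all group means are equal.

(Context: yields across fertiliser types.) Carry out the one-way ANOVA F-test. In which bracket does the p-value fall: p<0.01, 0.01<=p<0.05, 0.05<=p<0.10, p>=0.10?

Group means [45.22, 22.14, 28.20], grand mean 33.476
SSB = Σnᵢ(x̄ᵢ−x̄)² = 2280.025; SSW = ΣΣ(x−x̄ᵢ)² = 415.213
MSB = 2280.025/2 = 1140.0127; MSW = 415.213/18 = 23.0674
F = MSB/MSW = 49.4210
df = (2, 18)
p-value (upper-tail) = 0.00000
→ bracket: p<0.01

p-value bracket: p<0.01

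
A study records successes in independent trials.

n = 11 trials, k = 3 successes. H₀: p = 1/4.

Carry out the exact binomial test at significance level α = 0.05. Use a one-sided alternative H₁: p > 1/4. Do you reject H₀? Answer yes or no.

Exact binomial: n=11, k=3, p₀=1/4=0.2500
P(X≥3) from Σ C(n,i)·p₀^i·(1−p₀)^(n−i)
p-value (one-sided, H₁ greater) = 0.54480
At α=0.05: p ≥ α → fail to reject H₀

reject H₀: no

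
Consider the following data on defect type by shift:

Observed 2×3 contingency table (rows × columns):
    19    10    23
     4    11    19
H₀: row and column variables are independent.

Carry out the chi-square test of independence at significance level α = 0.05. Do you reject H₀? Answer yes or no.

reject H₀: yes

Row totals [52, 34], col totals [23, 21, 42], n=86
χ² = (19−13.91)²/13.91 + (10−12.70)²/12.70 + (23−25.40)²/25.40 + (4−9.09)²/9.09 + (11−8.30)²/8.30 + (19−16.60)²/16.60 = 6.7390
df = 2
p-value (upper-tail) = 0.03441
At α=0.05: p < α → reject H₀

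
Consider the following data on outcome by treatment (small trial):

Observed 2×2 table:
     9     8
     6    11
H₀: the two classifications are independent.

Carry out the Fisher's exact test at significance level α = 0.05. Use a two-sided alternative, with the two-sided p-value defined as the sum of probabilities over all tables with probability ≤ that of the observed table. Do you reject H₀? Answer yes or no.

Margins: r₁=17, r₂=17, c₁=15, c₂=19, n=34
p_obs = C(17,9)·C(17,6)/C(34,15); sum pmf over tables with pmf ≤ p_obs
p-value (two-sided) = 0.49053
At α=0.05: p ≥ α → fail to reject H₀

reject H₀: no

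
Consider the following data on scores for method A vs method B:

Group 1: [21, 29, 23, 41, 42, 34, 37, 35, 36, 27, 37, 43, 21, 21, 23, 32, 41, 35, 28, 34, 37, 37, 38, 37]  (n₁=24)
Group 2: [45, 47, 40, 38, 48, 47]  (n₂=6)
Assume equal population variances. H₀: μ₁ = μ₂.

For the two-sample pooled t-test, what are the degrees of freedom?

df = n₁ + n₂ − 2 = 24 + 6 − 2 = 28

degrees of freedom = 28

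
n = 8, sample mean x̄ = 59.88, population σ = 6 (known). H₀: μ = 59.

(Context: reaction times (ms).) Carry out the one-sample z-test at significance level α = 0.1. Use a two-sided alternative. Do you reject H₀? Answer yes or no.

SE = σ/√n = 6/√8 = 2.1213
z = (x̄−μ₀)/SE = (59.88−59)/2.1213 = 0.4148
p-value (two-sided) = 0.67826
At α=0.1: p ≥ α → fail to reject H₀

reject H₀: no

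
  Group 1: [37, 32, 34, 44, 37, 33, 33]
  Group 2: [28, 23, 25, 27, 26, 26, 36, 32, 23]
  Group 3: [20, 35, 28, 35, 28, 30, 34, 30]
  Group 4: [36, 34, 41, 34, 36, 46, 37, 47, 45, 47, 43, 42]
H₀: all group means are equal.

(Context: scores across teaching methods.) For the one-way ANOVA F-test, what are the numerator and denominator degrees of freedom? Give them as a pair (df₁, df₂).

k = 4 groups, N = 36 total
df = (k−1, N−k) = (4−1, 36−4) = (3, 32)

degrees of freedom = [3, 32]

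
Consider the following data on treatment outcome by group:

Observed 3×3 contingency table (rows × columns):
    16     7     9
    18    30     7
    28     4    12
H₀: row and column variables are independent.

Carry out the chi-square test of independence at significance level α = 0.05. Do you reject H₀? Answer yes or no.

reject H₀: yes

Row totals [32, 55, 44], col totals [62, 41, 28], n=131
χ² = (16−15.15)²/15.15 + (7−10.02)²/10.02 + (9−6.84)²/6.84 + (18−26.03)²/26.03 + (30−17.21)²/17.21 + (7−11.76)²/11.76 + (28−20.82)²/20.82 + (4−13.77)²/13.77 + (12−9.40)²/9.40 = 25.6590
df = 4
p-value (upper-tail) = 0.00004
At α=0.05: p < α → reject H₀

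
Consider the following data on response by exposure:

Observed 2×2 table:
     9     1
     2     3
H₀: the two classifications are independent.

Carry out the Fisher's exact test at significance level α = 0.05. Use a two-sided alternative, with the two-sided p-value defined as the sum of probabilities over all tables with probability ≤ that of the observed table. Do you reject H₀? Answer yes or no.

reject H₀: no

Margins: r₁=10, r₂=5, c₁=11, c₂=4, n=15
p_obs = C(10,9)·C(5,2)/C(15,11); sum pmf over tables with pmf ≤ p_obs
p-value (two-sided) = 0.07692
At α=0.05: p ≥ α → fail to reject H₀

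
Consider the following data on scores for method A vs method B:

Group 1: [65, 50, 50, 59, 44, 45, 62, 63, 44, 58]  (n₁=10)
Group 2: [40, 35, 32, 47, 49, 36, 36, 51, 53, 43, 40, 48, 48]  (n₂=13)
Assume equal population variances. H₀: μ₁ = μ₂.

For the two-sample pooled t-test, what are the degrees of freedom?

df = n₁ + n₂ − 2 = 10 + 13 − 2 = 21

degrees of freedom = 21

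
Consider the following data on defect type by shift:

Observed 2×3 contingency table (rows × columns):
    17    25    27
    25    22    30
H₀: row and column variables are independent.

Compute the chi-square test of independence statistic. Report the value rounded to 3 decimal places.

Row totals [69, 77], col totals [42, 47, 57], n=146
χ² = (17−19.85)²/19.85 + (25−22.21)²/22.21 + (27−26.94)²/26.94 + (25−22.15)²/22.15 + (22−24.79)²/24.79 + (30−30.06)²/30.06 = 1.4392
df = 2

test statistic = 1.439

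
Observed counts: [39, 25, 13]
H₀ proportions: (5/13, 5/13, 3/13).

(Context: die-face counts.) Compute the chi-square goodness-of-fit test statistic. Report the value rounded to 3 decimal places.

n = 77; E_i = n·p_i = [29.62, 29.62, 17.77]
χ² = (39−29.62)²/29.62 + (25−29.62)²/29.62 + (13−17.77)²/17.77 = 4.9732
df = 2

test statistic = 4.973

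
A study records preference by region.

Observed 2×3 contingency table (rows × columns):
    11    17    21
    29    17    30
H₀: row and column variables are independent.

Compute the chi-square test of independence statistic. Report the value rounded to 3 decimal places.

test statistic = 4.045

Row totals [49, 76], col totals [40, 34, 51], n=125
χ² = (11−15.68)²/15.68 + (17−13.33)²/13.33 + (21−19.99)²/19.99 + (29−24.32)²/24.32 + (17−20.67)²/20.67 + (30−31.01)²/31.01 = 4.0450
df = 2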